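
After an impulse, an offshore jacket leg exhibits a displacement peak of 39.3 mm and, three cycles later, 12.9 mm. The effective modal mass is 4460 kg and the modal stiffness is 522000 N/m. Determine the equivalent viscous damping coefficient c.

5690 N·s/m

Logarithmic decrement δ = (1/n)·ln(x₀/x_n) = (1/3)·ln(39.3/12.9) = (1/3)·ln(3.047) = 0.3713.
ζ = δ/√(4π² + δ²) = 0.3713/√(39.48 + 0.138) = 0.3713/6.294 = 0.05900.
c = ζ · 2√(km) = 0.05900 × 2√(522000 × 4460) = 0.05900 × 96500 = 5693 N·s/m.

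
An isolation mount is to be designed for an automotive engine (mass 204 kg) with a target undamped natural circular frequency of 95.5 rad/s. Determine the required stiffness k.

k = m·ω_n² = 204 × 95.50² = 204 × 9120 = 1861000 N/m.

1860000 N/m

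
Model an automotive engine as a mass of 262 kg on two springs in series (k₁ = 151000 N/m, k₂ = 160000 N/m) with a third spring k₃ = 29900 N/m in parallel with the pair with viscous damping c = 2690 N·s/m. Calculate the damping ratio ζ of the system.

Series pair: k_s = k₁k₂/(k₁+k₂) = (151000)(160000)/(151000 + 160000) = 77680 N/m. In parallel with k₃: k_eq = 77680 + 29900 = 107600 N/m.
ω_n = √(k_eq/m) = √(107600/262) = 20.26 rad/s.
Critical damping c_c = 2√(k_eq·m) = 2√(107600 × 262) = 10620 N·s/m, so ζ = c/c_c = 2690/10620 = 0.2533.

0.253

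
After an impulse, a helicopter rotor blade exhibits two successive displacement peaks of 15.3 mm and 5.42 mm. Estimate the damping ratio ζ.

Logarithmic decrement δ = (1/n)·ln(x₀/x_n) = (1/1)·ln(15.3/5.42) = (1/1)·ln(2.823) = 1.038.
ζ = δ/√(4π² + δ²) = 1.038/√(39.48 + 1.08) = 1.038/6.368 = 0.1630.

0.163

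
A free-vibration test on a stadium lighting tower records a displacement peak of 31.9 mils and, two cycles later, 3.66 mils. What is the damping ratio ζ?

Logarithmic decrement δ = (1/n)·ln(x₀/x_n) = (1/2)·ln(31.9/3.66) = (1/2)·ln(8.716) = 1.083.
ζ = δ/√(4π² + δ²) = 1.083/√(39.48 + 1.17) = 1.083/6.376 = 0.1698.

0.170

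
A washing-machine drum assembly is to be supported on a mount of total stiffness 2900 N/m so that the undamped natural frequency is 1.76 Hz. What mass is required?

23.7 kg

ω_n = 2πf_n = 2π × 1.76 = 11.06 rad/s.
m = k/ω_n² = 2900/11.06² = 2900/122.3 = 23.71 kg.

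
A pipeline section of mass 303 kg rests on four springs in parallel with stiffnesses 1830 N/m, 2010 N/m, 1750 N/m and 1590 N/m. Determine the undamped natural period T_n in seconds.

1.29 s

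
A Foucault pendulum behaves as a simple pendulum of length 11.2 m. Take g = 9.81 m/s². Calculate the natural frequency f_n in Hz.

For a simple pendulum ω_n = √(g/L) = √(9.81/11.2) = √0.8759 = 0.9359 rad/s.
f_n = ω_n/(2π) = 0.9359/6.283 = 0.1490 Hz.

0.149 Hz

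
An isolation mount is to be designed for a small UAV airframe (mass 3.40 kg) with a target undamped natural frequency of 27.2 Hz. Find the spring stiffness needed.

99300 N/m

ω_n = 2πf_n = 2π × 27.2 = 170.9 rad/s.
k = m·ω_n² = 3.40 × 170.9² = 3.40 × 29210 = 99310 N/m.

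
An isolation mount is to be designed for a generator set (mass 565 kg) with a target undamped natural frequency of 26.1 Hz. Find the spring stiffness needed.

15200000 N/m

ω_n = 2πf_n = 2π × 26.1 = 164.0 rad/s.
k = m·ω_n² = 565 × 164.0² = 565 × 26890 = 15190000 N/m.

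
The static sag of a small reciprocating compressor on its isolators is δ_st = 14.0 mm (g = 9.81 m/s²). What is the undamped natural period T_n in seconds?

ω_n = √(g/δ_st) = √(9.81/0.0140) = √700.7 = 26.47 rad/s.
T_n = 2π/ω_n = 6.283/26.47 = 0.2374 s.

0.237 s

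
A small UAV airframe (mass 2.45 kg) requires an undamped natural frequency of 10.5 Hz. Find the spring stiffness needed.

10700 N/m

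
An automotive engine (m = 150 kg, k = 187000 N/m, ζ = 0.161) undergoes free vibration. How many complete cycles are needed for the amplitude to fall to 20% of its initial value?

Logarithmic decrement δ = 2πζ/√(1 − ζ²) = 2π × 0.1610/√(1 − 0.0259) = 1.025.
x_n/x₀ = e^(−nδ) ≤ 0.2; take ln: n ≥ ln(1/0.2)/δ = 1.609/1.025 = 1.570.
So 2 complete cycles are required.

2 cycles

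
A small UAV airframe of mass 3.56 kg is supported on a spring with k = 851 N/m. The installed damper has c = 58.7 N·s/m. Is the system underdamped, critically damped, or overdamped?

underdamped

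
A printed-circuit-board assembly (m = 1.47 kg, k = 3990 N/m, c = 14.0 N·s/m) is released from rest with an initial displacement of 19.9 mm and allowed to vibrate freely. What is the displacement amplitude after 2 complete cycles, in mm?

6.28 mm

ζ = c/(2√(km)) = 14.0/(2√(3990 × 1.47)) = 14.0/153.2 = 0.09140.
Logarithmic decrement δ = 2πζ/√(1 − ζ²) = 2π × 0.09140/√(1 − 0.00835) = 0.5767.
After n cycles, x_n/x₀ = e^(−nδ), so x_2 = 19.9 × e^(−2 × 0.5767) = 19.9 × 0.3156 = 6.280 mm.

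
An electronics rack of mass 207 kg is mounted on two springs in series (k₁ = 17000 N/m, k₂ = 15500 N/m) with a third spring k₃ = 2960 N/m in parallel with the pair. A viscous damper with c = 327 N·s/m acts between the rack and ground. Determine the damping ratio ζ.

0.108

Series pair: k_s = k₁k₂/(k₁+k₂) = (17000)(15500)/(17000 + 15500) = 8108 N/m. In parallel with k₃: k_eq = 8108 + 2960 = 11070 N/m.
ω_n = √(k_eq/m) = √(11070/207) = 7.312 rad/s.
Critical damping c_c = 2√(k_eq·m) = 2√(11070 × 207) = 3027 N·s/m, so ζ = c/c_c = 327/3027 = 0.1080.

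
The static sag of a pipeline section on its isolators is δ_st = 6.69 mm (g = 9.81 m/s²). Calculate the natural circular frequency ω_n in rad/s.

ω_n = √(g/δ_st) = √(9.81/0.00669) = √1466 = 38.29 rad/s.

38.3 rad/s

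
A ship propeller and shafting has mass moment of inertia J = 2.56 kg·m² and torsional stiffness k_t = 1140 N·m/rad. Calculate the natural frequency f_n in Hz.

ω_n = √(k_t/J) = √(1140/2.56) = √445.3 = 21.10 rad/s.
f_n = ω_n/(2π) = 21.10/6.283 = 3.359 Hz.

3.36 Hz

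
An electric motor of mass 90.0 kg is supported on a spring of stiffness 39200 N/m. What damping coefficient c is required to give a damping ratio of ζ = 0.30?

c_c = 2√(k·m) = 2√(39200 × 90.0) = 3757 N·s/m.
c = ζ·c_c = 0.30 × 3757 = 1127 N·s/m.

1130 N·s/m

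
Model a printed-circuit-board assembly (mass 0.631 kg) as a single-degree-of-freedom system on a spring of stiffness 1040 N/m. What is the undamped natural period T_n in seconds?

ω_n = √(k/m) = √(1040/0.631) = √1648 = 40.60 rad/s.
T_n = 2π/ω_n = 6.283/40.60 = 0.1548 s.

0.155 s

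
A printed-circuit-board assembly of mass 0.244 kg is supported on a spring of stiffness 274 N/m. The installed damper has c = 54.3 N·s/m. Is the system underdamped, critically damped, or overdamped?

overdamped

c_c = 2√(k·m) = 16.35 N·s/m; ζ = c/c_c = 54.3/16.35 = 3.32.
Since ζ > 1 the system is overdamped.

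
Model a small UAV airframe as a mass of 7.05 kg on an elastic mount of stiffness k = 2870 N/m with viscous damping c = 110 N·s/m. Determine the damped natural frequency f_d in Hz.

ω_n = √(k/m) = √(2870/7.05) = 20.18 rad/s.
Critical damping c_c = 2√(k·m) = 2√(2870 × 7.05) = 284.5 N·s/m, so ζ = c/c_c = 110/284.5 = 0.3867.
ω_d = ω_n√(1 − ζ²) = 20.18 × √(1 − 0.150) = 18.61 rad/s.
f_d = ω_d/(2π) = 2.961 Hz.

2.96 Hz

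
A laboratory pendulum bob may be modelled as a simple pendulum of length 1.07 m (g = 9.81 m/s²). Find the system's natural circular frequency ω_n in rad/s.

3.03 rad/s

For a simple pendulum ω_n = √(g/L) = √(9.81/1.07) = √9.168 = 3.028 rad/s.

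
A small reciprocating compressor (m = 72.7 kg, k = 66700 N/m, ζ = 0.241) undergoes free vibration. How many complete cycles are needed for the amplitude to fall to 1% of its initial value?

Logarithmic decrement δ = 2πζ/√(1 − ζ²) = 2π × 0.2410/√(1 − 0.0581) = 1.560.
x_n/x₀ = e^(−nδ) ≤ 0.01; take ln: n ≥ ln(1/0.01)/δ = 4.605/1.560 = 2.952.
So 3 complete cycles are required.

3 cycles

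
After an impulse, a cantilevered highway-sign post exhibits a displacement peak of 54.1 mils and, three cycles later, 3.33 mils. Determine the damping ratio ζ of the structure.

Logarithmic decrement δ = (1/n)·ln(x₀/x_n) = (1/3)·ln(54.1/3.33) = (1/3)·ln(16.25) = 0.9293.
ζ = δ/√(4π² + δ²) = 0.9293/√(39.48 + 0.864) = 0.9293/6.352 = 0.1463.

0.146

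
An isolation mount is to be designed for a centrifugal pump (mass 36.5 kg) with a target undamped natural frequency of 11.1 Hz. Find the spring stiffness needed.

ω_n = 2πf_n = 2π × 11.1 = 69.74 rad/s.
k = m·ω_n² = 36.5 × 69.74² = 36.5 × 4864 = 177500 N/m.

178000 N/m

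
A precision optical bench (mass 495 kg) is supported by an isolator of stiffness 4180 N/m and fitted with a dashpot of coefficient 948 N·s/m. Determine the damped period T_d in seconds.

ω_n = √(k/m) = √(4180/495) = 2.906 rad/s.
Critical damping c_c = 2√(k·m) = 2√(4180 × 495) = 2877 N·s/m, so ζ = c/c_c = 948/2877 = 0.3295.
ω_d = ω_n√(1 − ζ²) = 2.906 × √(1 − 0.109) = 2.744 rad/s.
T_d = 2π/ω_d = 2.290 s.

2.29 s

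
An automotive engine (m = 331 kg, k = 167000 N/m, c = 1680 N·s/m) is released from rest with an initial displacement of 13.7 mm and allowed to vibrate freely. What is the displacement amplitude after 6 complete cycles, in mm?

ζ = c/(2√(km)) = 1680/(2√(167000 × 331)) = 1680/14870 = 0.1130.
Logarithmic decrement δ = 2πζ/√(1 − ζ²) = 2π × 0.1130/√(1 − 0.0128) = 0.7145.
After n cycles, x_n/x₀ = e^(−nδ), so x_6 = 13.7 × e^(−6 × 0.7145) = 13.7 × 0.01375 = 0.1884 mm.

0.188 mm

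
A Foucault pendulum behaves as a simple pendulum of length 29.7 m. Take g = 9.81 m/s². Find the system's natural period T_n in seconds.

For a simple pendulum ω_n = √(g/L) = √(9.81/29.7) = √0.3303 = 0.5747 rad/s.
T_n = 2π/ω_n = 6.283/0.5747 = 10.93 s.

10.9 s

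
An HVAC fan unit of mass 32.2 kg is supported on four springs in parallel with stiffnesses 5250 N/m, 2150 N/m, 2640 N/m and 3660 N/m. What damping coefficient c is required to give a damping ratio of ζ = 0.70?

930 N·s/m

Parallel springs add: k_eq = 5250 + 2150 + 2640 + 3660 = 13700 N/m.
c_c = 2√(k_eq·m) = 2√(13700 × 32.2) = 1328 N·s/m.
c = ζ·c_c = 0.70 × 1328 = 929.9 N·s/m.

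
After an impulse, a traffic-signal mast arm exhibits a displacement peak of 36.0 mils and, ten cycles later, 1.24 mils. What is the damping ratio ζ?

0.0535

Logarithmic decrement δ = (1/n)·ln(x₀/x_n) = (1/10)·ln(36.0/1.24) = (1/10)·ln(29.03) = 0.3368.
ζ = δ/√(4π² + δ²) = 0.3368/√(39.48 + 0.113) = 0.3368/6.292 = 0.05353.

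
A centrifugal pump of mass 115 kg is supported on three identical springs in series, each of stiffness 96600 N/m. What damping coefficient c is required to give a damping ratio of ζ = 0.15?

577 N·s/m

Series springs: 1/k_eq = 3/96600, so k_eq = 96600/3 = 32200 N/m.
c_c = 2√(k_eq·m) = 2√(32200 × 115) = 3849 N·s/m.
c = ζ·c_c = 0.15 × 3849 = 577.3 N·s/m.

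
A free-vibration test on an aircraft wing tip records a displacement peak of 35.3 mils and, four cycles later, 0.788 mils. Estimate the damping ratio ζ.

Logarithmic decrement δ = (1/n)·ln(x₀/x_n) = (1/4)·ln(35.3/0.788) = (1/4)·ln(44.80) = 0.9505.
ζ = δ/√(4π² + δ²) = 0.9505/√(39.48 + 0.904) = 0.9505/6.355 = 0.1496.

0.150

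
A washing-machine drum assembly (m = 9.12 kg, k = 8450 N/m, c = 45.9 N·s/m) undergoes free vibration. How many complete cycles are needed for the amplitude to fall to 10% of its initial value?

ζ = c/(2√(km)) = 45.9/(2√(8450 × 9.12)) = 45.9/555.2 = 0.08267.
Logarithmic decrement δ = 2πζ/√(1 − ζ²) = 2π × 0.08267/√(1 − 0.00683) = 0.5212.
x_n/x₀ = e^(−nδ) ≤ 0.1; take ln: n ≥ ln(1/0.1)/δ = 2.303/0.5212 = 4.418.
So 5 complete cycles are required.

5 cycles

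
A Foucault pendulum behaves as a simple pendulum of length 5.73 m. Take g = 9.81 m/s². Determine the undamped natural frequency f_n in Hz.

0.208 Hz

For a simple pendulum ω_n = √(g/L) = √(9.81/5.73) = √1.712 = 1.308 rad/s.
f_n = ω_n/(2π) = 1.308/6.283 = 0.2082 Hz.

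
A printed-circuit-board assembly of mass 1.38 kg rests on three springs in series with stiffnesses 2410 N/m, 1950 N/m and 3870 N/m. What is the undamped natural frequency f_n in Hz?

3.93 Hz

Series springs: 1/k_eq = 1/2410 + 1/1950 + 1/3870 = 0.001186, so k_eq = 843.1 N/m.
ω_n = √(k_eq/m) = √(843.1/1.38) = √610.9 = 24.72 rad/s.
f_n = ω_n/(2π) = 24.72/6.283 = 3.934 Hz.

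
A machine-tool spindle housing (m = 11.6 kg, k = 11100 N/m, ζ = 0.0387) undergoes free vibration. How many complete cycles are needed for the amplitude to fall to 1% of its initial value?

Logarithmic decrement δ = 2πζ/√(1 − ζ²) = 2π × 0.03870/√(1 − 0.00150) = 0.2433.
x_n/x₀ = e^(−nδ) ≤ 0.01; take ln: n ≥ ln(1/0.01)/δ = 4.605/0.2433 = 18.92.
So 19 complete cycles are required.

19 cycles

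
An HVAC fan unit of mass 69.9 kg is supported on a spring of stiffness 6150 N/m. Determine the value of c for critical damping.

1310 N·s/m

c_c = 2√(k·m) = 2√(6150 × 69.9) = 2 × 655.7 = 1311 N·s/m.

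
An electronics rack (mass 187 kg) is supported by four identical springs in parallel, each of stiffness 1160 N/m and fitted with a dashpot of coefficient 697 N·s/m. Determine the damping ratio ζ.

0.374

Parallel springs add: k_eq = 4 × 1160 = 4640 N/m.
ω_n = √(k_eq/m) = √(4640/187) = 4.981 rad/s.
Critical damping c_c = 2√(k_eq·m) = 2√(4640 × 187) = 1863 N·s/m, so ζ = c/c_c = 697/1863 = 0.3741.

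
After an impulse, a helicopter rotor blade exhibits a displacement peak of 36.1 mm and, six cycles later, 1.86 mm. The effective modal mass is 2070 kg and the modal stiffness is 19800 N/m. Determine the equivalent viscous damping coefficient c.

1000 N·s/m

Logarithmic decrement δ = (1/n)·ln(x₀/x_n) = (1/6)·ln(36.1/1.86) = (1/6)·ln(19.41) = 0.4943.
ζ = δ/√(4π² + δ²) = 0.4943/√(39.48 + 0.244) = 0.4943/6.303 = 0.07843.
c = ζ · 2√(km) = 0.07843 × 2√(19800 × 2070) = 0.07843 × 12800 = 1004 N·s/m.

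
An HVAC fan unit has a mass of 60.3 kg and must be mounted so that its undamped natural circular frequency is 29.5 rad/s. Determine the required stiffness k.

k = m·ω_n² = 60.3 × 29.50² = 60.3 × 870.2 = 52480 N/m.

52500 N/m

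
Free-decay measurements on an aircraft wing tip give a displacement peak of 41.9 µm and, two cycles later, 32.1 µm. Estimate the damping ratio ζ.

0.0212

Logarithmic decrement δ = (1/n)·ln(x₀/x_n) = (1/2)·ln(41.9/32.1) = (1/2)·ln(1.305) = 0.1332.
ζ = δ/√(4π² + δ²) = 0.1332/√(39.48 + 0.0177) = 0.1332/6.285 = 0.02120.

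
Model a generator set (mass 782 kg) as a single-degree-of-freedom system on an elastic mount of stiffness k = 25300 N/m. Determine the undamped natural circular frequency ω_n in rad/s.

5.69 rad/s

ω_n = √(k/m) = √(25300/782) = √32.35 = 5.688 rad/s.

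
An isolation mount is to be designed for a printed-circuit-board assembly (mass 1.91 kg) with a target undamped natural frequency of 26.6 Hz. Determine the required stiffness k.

ω_n = 2πf_n = 2π × 26.6 = 167.1 rad/s.
k = m·ω_n² = 1.91 × 167.1² = 1.91 × 27930 = 53350 N/m.

53400 N/m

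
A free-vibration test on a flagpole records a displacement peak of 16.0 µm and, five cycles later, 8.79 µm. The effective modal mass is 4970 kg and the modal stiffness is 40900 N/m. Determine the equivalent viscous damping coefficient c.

Logarithmic decrement δ = (1/n)·ln(x₀/x_n) = (1/5)·ln(16.0/8.79) = (1/5)·ln(1.820) = 0.1198.
ζ = δ/√(4π² + δ²) = 0.1198/√(39.48 + 0.0144) = 0.1198/6.284 = 0.01906.
c = ζ · 2√(km) = 0.01906 × 2√(40900 × 4970) = 0.01906 × 28510 = 543.6 N·s/m.

544 N·s/m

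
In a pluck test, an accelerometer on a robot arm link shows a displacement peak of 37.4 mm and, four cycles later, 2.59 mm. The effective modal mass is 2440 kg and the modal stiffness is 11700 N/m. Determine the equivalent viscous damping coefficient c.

1130 N·s/m

Logarithmic decrement δ = (1/n)·ln(x₀/x_n) = (1/4)·ln(37.4/2.59) = (1/4)·ln(14.44) = 0.6675.
ζ = δ/√(4π² + δ²) = 0.6675/√(39.48 + 0.446) = 0.6675/6.319 = 0.1056.
c = ζ · 2√(km) = 0.1056 × 2√(11700 × 2440) = 0.1056 × 10690 = 1129 N·s/m.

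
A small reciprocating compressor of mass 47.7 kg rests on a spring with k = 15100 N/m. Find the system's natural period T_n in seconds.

ω_n = √(k/m) = √(15100/47.7) = √316.6 = 17.79 rad/s.
T_n = 2π/ω_n = 6.283/17.79 = 0.3531 s.

0.353 s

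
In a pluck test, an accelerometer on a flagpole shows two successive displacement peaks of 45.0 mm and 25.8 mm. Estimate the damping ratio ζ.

0.0882

Logarithmic decrement δ = (1/n)·ln(x₀/x_n) = (1/1)·ln(45.0/25.8) = (1/1)·ln(1.744) = 0.5563.
ζ = δ/√(4π² + δ²) = 0.5563/√(39.48 + 0.309) = 0.5563/6.308 = 0.08819.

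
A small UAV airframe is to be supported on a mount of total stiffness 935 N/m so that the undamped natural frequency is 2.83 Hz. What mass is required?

2.96 kg

ω_n = 2πf_n = 2π × 2.83 = 17.78 rad/s.
m = k/ω_n² = 935/17.78² = 935/316.2 = 2.957 kg.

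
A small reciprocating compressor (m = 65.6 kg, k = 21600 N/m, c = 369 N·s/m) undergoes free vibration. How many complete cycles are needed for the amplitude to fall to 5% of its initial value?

ζ = c/(2√(km)) = 369/(2√(21600 × 65.6)) = 369/2381 = 0.1550.
Logarithmic decrement δ = 2πζ/√(1 − ζ²) = 2π × 0.1550/√(1 − 0.0240) = 0.9858.
x_n/x₀ = e^(−nδ) ≤ 0.05; take ln: n ≥ ln(1/0.05)/δ = 2.996/0.9858 = 3.039.
So 4 complete cycles are required.

4 cycles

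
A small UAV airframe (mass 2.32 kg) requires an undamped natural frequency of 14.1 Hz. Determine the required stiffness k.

18200 N/m

ω_n = 2πf_n = 2π × 14.1 = 88.59 rad/s.
k = m·ω_n² = 2.32 × 88.59² = 2.32 × 7849 = 18210 N/m.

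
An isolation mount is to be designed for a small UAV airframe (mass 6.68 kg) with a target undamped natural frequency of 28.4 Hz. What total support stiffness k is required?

213000 N/m

ω_n = 2πf_n = 2π × 28.4 = 178.4 rad/s.
k = m·ω_n² = 6.68 × 178.4² = 6.68 × 31840 = 212700 N/m.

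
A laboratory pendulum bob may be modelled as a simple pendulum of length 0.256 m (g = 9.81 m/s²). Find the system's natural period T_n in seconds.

For a simple pendulum ω_n = √(g/L) = √(9.81/0.256) = √38.32 = 6.190 rad/s.
T_n = 2π/ω_n = 6.283/6.190 = 1.015 s.

1.01 s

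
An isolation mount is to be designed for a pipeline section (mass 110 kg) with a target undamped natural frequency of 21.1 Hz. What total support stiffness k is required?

1930000 N/m

ω_n = 2πf_n = 2π × 21.1 = 132.6 rad/s.
k = m·ω_n² = 110 × 132.6² = 110 × 17580 = 1933000 N/m.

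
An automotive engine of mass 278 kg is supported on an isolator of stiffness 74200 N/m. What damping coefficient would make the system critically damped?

c_c = 2√(k·m) = 2√(74200 × 278) = 2 × 4542 = 9084 N·s/m.

9080 N·s/m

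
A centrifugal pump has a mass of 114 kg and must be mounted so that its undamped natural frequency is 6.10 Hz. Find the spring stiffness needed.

ω_n = 2πf_n = 2π × 6.10 = 38.33 rad/s.
k = m·ω_n² = 114 × 38.33² = 114 × 1469 = 167500 N/m.

167000 N/m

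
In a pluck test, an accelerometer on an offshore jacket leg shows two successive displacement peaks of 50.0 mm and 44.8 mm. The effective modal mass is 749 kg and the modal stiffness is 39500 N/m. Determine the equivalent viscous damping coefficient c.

190 N·s/m

Logarithmic decrement δ = (1/n)·ln(x₀/x_n) = (1/1)·ln(50.0/44.8) = (1/1)·ln(1.116) = 0.1098.
ζ = δ/√(4π² + δ²) = 0.1098/√(39.48 + 0.0121) = 0.1098/6.284 = 0.01747.
c = ζ · 2√(km) = 0.01747 × 2√(39500 × 749) = 0.01747 × 10880 = 190.1 N·s/m.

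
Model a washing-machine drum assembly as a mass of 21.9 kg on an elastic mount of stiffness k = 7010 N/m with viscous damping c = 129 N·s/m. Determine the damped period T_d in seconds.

0.356 s

ω_n = √(k/m) = √(7010/21.9) = 17.89 rad/s.
Critical damping c_c = 2√(k·m) = 2√(7010 × 21.9) = 783.6 N·s/m, so ζ = c/c_c = 129/783.6 = 0.1646.
ω_d = ω_n√(1 − ζ²) = 17.89 × √(1 − 0.0271) = 17.65 rad/s.
T_d = 2π/ω_d = 0.3560 s.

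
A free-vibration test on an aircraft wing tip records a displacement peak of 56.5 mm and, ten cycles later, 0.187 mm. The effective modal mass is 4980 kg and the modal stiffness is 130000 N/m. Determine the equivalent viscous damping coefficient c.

Logarithmic decrement δ = (1/n)·ln(x₀/x_n) = (1/10)·ln(56.5/0.187) = (1/10)·ln(302.1) = 0.5711.
ζ = δ/√(4π² + δ²) = 0.5711/√(39.48 + 0.326) = 0.5711/6.309 = 0.09052.
c = ζ · 2√(km) = 0.09052 × 2√(130000 × 4980) = 0.09052 × 50890 = 4606 N·s/m.

4610 N·s/m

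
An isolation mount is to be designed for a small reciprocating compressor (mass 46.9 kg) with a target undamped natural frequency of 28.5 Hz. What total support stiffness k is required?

ω_n = 2πf_n = 2π × 28.5 = 179.1 rad/s.
k = m·ω_n² = 46.9 × 179.1² = 46.9 × 32070 = 1504000 N/m.

1500000 N/m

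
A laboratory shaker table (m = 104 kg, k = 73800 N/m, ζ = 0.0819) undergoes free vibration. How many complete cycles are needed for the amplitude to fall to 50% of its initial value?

Logarithmic decrement δ = 2πζ/√(1 − ζ²) = 2π × 0.08190/√(1 − 0.00671) = 0.5163.
x_n/x₀ = e^(−nδ) ≤ 0.5; take ln: n ≥ ln(1/0.5)/δ = 0.6931/0.5163 = 1.342.
So 2 complete cycles are required.

2 cycles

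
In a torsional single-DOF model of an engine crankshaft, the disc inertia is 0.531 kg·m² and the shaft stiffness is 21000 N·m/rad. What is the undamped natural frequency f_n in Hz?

ω_n = √(k_t/J) = √(21000/0.531) = √39550 = 198.9 rad/s.
f_n = ω_n/(2π) = 198.9/6.283 = 31.65 Hz.

31.7 Hz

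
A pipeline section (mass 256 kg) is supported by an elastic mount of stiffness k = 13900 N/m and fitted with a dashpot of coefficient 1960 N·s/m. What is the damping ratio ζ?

ω_n = √(k/m) = √(13900/256) = 7.369 rad/s.
Critical damping c_c = 2√(k·m) = 2√(13900 × 256) = 3773 N·s/m, so ζ = c/c_c = 1960/3773 = 0.5195.

0.520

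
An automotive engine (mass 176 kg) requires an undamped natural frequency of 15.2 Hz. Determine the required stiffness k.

1610000 N/m

ω_n = 2πf_n = 2π × 15.2 = 95.50 rad/s.
k = m·ω_n² = 176 × 95.50² = 176 × 9121 = 1605000 N/m.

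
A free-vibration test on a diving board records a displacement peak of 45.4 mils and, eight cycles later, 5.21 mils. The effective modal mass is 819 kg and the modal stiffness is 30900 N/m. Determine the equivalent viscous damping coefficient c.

433 N·s/m

Logarithmic decrement δ = (1/n)·ln(x₀/x_n) = (1/8)·ln(45.4/5.21) = (1/8)·ln(8.714) = 0.2706.
ζ = δ/√(4π² + δ²) = 0.2706/√(39.48 + 0.0732) = 0.2706/6.289 = 0.04303.
c = ζ · 2√(km) = 0.04303 × 2√(30900 × 819) = 0.04303 × 10060 = 432.9 N·s/m.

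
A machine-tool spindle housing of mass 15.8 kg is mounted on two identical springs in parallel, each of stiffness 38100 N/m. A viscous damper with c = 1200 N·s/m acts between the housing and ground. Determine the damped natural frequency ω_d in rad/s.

Parallel springs add: k_eq = 2 × 38100 = 76200 N/m.
ω_n = √(k_eq/m) = √(76200/15.8) = 69.45 rad/s.
Critical damping c_c = 2√(k_eq·m) = 2√(76200 × 15.8) = 2195 N·s/m, so ζ = c/c_c = 1200/2195 = 0.5468.
ω_d = ω_n√(1 − ζ²) = 69.45 × √(1 − 0.299) = 58.14 rad/s.

58.1 rad/s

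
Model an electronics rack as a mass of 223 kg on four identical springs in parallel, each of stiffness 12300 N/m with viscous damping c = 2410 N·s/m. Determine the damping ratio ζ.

0.364

Parallel springs add: k_eq = 4 × 12300 = 49200 N/m.
ω_n = √(k_eq/m) = √(49200/223) = 14.85 rad/s.
Critical damping c_c = 2√(k_eq·m) = 2√(49200 × 223) = 6625 N·s/m, so ζ = c/c_c = 2410/6625 = 0.3638.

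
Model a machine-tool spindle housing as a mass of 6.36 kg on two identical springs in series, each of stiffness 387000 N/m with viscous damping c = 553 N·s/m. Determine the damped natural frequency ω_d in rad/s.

169 rad/s

Series springs: 1/k_eq = 2/387000, so k_eq = 387000/2 = 193500 N/m.
ω_n = √(k_eq/m) = √(193500/6.36) = 174.4 rad/s.
Critical damping c_c = 2√(k_eq·m) = 2√(193500 × 6.36) = 2219 N·s/m, so ζ = c/c_c = 553/2219 = 0.2492.
ω_d = ω_n√(1 − ζ²) = 174.4 × √(1 − 0.0621) = 168.9 rad/s.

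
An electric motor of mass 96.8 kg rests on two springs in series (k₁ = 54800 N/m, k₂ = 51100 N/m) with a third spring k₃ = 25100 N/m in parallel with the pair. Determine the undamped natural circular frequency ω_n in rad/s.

23.1 rad/s

Series pair: k_s = k₁k₂/(k₁+k₂) = (54800)(51100)/(54800 + 51100) = 26440 N/m. In parallel with k₃: k_eq = 26440 + 25100 = 51540 N/m.
ω_n = √(k_eq/m) = √(51540/96.8) = √532.5 = 23.08 rad/s.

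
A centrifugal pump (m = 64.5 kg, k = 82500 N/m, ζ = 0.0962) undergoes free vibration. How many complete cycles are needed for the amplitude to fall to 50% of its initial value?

2 cycles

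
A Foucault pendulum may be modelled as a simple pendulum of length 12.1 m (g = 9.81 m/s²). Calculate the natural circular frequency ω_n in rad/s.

For a simple pendulum ω_n = √(g/L) = √(9.81/12.1) = √0.8107 = 0.9004 rad/s.

0.900 rad/s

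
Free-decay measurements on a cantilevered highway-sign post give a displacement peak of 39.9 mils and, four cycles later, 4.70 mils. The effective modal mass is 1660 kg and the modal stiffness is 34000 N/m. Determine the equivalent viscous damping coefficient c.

Logarithmic decrement δ = (1/n)·ln(x₀/x_n) = (1/4)·ln(39.9/4.70) = (1/4)·ln(8.489) = 0.5347.
ζ = δ/√(4π² + δ²) = 0.5347/√(39.48 + 0.286) = 0.5347/6.306 = 0.08479.
c = ζ · 2√(km) = 0.08479 × 2√(34000 × 1660) = 0.08479 × 15030 = 1274 N·s/m.

1270 N·s/m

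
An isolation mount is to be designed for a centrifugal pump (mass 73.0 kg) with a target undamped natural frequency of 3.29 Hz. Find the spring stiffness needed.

31200 N/m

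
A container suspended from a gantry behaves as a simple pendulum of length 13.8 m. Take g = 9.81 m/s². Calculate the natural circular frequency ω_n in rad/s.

For a simple pendulum ω_n = √(g/L) = √(9.81/13.8) = √0.7109 = 0.8431 rad/s.

0.843 rad/s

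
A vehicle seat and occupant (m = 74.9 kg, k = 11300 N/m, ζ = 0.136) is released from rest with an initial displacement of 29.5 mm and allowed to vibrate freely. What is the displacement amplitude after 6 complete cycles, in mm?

Logarithmic decrement δ = 2πζ/√(1 − ζ²) = 2π × 0.1360/√(1 − 0.0185) = 0.8625.
After n cycles, x_n/x₀ = e^(−nδ), so x_6 = 29.5 × e^(−6 × 0.8625) = 29.5 × 0.005655 = 0.1668 mm.

0.167 mm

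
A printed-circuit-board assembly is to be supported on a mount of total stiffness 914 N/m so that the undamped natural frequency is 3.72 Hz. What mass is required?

ω_n = 2πf_n = 2π × 3.72 = 23.37 rad/s.
m = k/ω_n² = 914/23.37² = 914/546.3 = 1.673 kg.

1.67 kg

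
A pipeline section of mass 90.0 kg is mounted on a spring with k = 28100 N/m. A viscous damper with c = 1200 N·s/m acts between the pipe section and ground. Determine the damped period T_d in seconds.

0.384 s

ω_n = √(k/m) = √(28100/90.0) = 17.67 rad/s.
Critical damping c_c = 2√(k·m) = 2√(28100 × 90.0) = 3181 N·s/m, so ζ = c/c_c = 1200/3181 = 0.3773.
ω_d = ω_n√(1 − ζ²) = 17.67 × √(1 − 0.142) = 16.36 rad/s.
T_d = 2π/ω_d = 0.3840 s.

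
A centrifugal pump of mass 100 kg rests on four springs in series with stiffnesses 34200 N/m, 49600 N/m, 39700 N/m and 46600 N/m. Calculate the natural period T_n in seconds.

0.616 s

Series springs: 1/k_eq = 1/34200 + 1/49600 + 1/39700 + 1/46600 = 9.605×10^-5, so k_eq = 10410 N/m.
ω_n = √(k_eq/m) = √(10410/100) = √104.1 = 10.20 rad/s.
T_n = 2π/ω_n = 6.283/10.20 = 0.6158 s.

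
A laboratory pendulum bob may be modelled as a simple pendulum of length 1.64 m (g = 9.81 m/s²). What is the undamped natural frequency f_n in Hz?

For a simple pendulum ω_n = √(g/L) = √(9.81/1.64) = √5.982 = 2.446 rad/s.
f_n = ω_n/(2π) = 2.446/6.283 = 0.3893 Hz.

0.389 Hz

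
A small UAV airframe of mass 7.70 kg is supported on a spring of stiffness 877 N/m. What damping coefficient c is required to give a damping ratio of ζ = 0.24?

39.4 N·s/m

c_c = 2√(k·m) = 2√(877.0 × 7.70) = 164.4 N·s/m.
c = ζ·c_c = 0.24 × 164.4 = 39.44 N·s/m.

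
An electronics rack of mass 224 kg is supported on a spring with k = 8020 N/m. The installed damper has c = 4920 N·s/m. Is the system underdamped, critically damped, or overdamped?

overdamped

c_c = 2√(k·m) = 2681 N·s/m; ζ = c/c_c = 4920/2681 = 1.84.
Since ζ > 1 the system is overdamped.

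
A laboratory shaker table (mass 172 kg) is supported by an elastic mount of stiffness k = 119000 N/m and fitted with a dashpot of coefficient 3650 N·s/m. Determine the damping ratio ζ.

0.403

ω_n = √(k/m) = √(119000/172) = 26.30 rad/s.
Critical damping c_c = 2√(k·m) = 2√(119000 × 172) = 9048 N·s/m, so ζ = c/c_c = 3650/9048 = 0.4034.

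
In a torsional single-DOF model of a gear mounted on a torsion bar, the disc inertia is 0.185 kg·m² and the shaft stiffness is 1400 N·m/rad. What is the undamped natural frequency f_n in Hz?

13.8 Hz

ω_n = √(k_t/J) = √(1400/0.185) = √7568 = 86.99 rad/s.
f_n = ω_n/(2π) = 86.99/6.283 = 13.85 Hz.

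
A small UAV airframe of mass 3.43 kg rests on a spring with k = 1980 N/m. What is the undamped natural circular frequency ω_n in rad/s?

24.0 rad/s

ω_n = √(k/m) = √(1980/3.43) = √577.3 = 24.03 rad/s.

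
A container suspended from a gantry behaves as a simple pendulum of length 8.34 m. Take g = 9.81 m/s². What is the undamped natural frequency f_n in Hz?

0.173 Hz

For a simple pendulum ω_n = √(g/L) = √(9.81/8.34) = √1.176 = 1.085 rad/s.
f_n = ω_n/(2π) = 1.085/6.283 = 0.1726 Hz.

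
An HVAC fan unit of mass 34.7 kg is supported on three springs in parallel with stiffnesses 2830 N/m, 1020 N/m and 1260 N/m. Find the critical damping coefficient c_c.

842 N·s/m

Parallel springs add: k_eq = 2830 + 1020 + 1260 = 5110 N/m.
c_c = 2√(k_eq·m) = 2√(5110 × 34.7) = 2 × 421.1 = 842.2 N·s/m.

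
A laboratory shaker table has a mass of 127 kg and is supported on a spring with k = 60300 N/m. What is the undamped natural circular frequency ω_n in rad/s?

ω_n = √(k/m) = √(60300/127) = √474.8 = 21.79 rad/s.

21.8 rad/s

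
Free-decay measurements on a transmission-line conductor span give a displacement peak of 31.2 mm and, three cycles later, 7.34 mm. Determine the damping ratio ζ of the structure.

0.0765

Logarithmic decrement δ = (1/n)·ln(x₀/x_n) = (1/3)·ln(31.2/7.34) = (1/3)·ln(4.251) = 0.4824.
ζ = δ/√(4π² + δ²) = 0.4824/√(39.48 + 0.233) = 0.4824/6.302 = 0.07654.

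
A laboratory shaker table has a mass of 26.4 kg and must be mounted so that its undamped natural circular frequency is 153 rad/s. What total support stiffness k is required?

k = m·ω_n² = 26.4 × 153.0² = 26.4 × 23410 = 618000 N/m.

618000 N/m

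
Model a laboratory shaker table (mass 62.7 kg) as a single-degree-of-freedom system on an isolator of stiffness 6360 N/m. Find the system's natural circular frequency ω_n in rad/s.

10.1 rad/s

ω_n = √(k/m) = √(6360/62.7) = √101.4 = 10.07 rad/s.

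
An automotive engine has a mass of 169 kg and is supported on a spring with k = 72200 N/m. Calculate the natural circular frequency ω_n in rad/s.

20.7 rad/s

ω_n = √(k/m) = √(72200/169) = √427.2 = 20.67 rad/s.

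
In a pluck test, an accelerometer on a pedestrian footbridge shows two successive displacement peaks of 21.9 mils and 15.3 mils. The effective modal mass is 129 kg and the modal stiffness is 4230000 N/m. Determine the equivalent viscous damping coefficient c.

2660 N·s/m

Logarithmic decrement δ = (1/n)·ln(x₀/x_n) = (1/1)·ln(21.9/15.3) = (1/1)·ln(1.431) = 0.3586.
ζ = δ/√(4π² + δ²) = 0.3586/√(39.48 + 0.129) = 0.3586/6.293 = 0.05699.
c = ζ · 2√(km) = 0.05699 × 2√(4230000 × 129) = 0.05699 × 46720 = 2662 N·s/m.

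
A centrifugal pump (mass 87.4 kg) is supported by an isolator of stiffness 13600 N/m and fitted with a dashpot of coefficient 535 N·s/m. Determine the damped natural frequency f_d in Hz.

ω_n = √(k/m) = √(13600/87.4) = 12.47 rad/s.
Critical damping c_c = 2√(k·m) = 2√(13600 × 87.4) = 2180 N·s/m, so ζ = c/c_c = 535/2180 = 0.2454.
ω_d = ω_n√(1 − ζ²) = 12.47 × √(1 − 0.0602) = 12.09 rad/s.
f_d = ω_d/(2π) = 1.925 Hz.

1.92 Hz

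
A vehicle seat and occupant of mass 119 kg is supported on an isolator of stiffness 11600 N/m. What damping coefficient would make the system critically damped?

2350 N·s/m

c_c = 2√(k·m) = 2√(11600 × 119) = 2 × 1175 = 2350 N·s/m.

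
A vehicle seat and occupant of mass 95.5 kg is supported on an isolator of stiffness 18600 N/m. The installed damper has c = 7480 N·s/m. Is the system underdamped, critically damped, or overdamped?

overdamped

c_c = 2√(k·m) = 2666 N·s/m; ζ = c/c_c = 7480/2666 = 2.81.
Since ζ > 1 the system is overdamped.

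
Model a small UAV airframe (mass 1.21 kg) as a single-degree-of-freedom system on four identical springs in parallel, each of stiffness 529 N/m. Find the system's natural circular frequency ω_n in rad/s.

Parallel springs add: k_eq = 4 × 529 = 2116 N/m.
ω_n = √(k_eq/m) = √(2116/1.21) = √1749 = 41.82 rad/s.

41.8 rad/s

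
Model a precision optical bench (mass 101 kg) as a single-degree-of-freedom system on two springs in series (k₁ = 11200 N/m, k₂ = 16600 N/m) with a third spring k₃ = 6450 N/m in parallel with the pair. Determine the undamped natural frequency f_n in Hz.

1.82 Hz

Series pair: k_s = k₁k₂/(k₁+k₂) = (11200)(16600)/(11200 + 16600) = 6688 N/m. In parallel with k₃: k_eq = 6688 + 6450 = 13140 N/m.
ω_n = √(k_eq/m) = √(13140/101) = √130.1 = 11.41 rad/s.
f_n = ω_n/(2π) = 11.41/6.283 = 1.815 Hz.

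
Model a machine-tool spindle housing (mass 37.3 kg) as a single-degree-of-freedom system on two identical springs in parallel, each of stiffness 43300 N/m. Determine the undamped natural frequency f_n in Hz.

7.67 Hz

Parallel springs add: k_eq = 2 × 43300 = 86600 N/m.
ω_n = √(k_eq/m) = √(86600/37.3) = √2322 = 48.18 rad/s.
f_n = ω_n/(2π) = 48.18/6.283 = 7.669 Hz.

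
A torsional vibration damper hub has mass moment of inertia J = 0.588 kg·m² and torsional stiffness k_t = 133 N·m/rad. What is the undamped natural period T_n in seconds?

0.418 s

ω_n = √(k_t/J) = √(133/0.588) = √226.2 = 15.04 rad/s.
T_n = 2π/ω_n = 6.283/15.04 = 0.4178 s.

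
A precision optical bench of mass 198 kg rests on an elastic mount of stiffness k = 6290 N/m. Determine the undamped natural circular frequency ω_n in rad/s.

ω_n = √(k/m) = √(6290/198) = √31.77 = 5.636 rad/s.

5.64 rad/s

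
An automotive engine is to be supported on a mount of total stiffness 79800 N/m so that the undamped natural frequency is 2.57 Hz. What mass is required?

306 kg

ω_n = 2πf_n = 2π × 2.57 = 16.15 rad/s.
m = k/ω_n² = 79800/16.15² = 79800/260.8 = 306.0 kg.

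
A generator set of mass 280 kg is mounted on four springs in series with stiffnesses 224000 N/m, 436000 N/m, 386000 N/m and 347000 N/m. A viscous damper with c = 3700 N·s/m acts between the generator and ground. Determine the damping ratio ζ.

Series springs: 1/k_eq = 1/224000 + 1/436000 + 1/386000 + 1/347000 = 1.223×10^-5, so k_eq = 81760 N/m.
ω_n = √(k_eq/m) = √(81760/280) = 17.09 rad/s.
Critical damping c_c = 2√(k_eq·m) = 2√(81760 × 280) = 9569 N·s/m, so ζ = c/c_c = 3700/9569 = 0.3866.

0.387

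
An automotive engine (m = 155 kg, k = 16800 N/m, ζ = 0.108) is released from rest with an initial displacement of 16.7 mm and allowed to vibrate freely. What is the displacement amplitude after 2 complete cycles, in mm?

4.26 mm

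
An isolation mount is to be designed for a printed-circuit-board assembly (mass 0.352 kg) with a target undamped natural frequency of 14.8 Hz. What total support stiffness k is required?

3040 N/m

ω_n = 2πf_n = 2π × 14.8 = 92.99 rad/s.
k = m·ω_n² = 0.352 × 92.99² = 0.352 × 8647 = 3044 N/m.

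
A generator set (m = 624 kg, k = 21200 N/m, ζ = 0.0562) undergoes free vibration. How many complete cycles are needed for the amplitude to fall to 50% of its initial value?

2 cycles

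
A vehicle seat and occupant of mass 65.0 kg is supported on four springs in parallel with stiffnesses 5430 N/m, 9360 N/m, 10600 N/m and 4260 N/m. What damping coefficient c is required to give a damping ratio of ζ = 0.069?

Parallel springs add: k_eq = 5430 + 9360 + 10600 + 4260 = 29650 N/m.
c_c = 2√(k_eq·m) = 2√(29650 × 65.0) = 2777 N·s/m.
c = ζ·c_c = 0.069 × 2777 = 191.6 N·s/m.

192 N·s/m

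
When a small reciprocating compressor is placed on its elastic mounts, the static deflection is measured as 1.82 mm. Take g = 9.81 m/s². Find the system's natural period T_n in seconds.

0.0856 s

ω_n = √(g/δ_st) = √(9.81/0.00182) = √5390 = 73.42 rad/s.
T_n = 2π/ω_n = 6.283/73.42 = 0.08558 s.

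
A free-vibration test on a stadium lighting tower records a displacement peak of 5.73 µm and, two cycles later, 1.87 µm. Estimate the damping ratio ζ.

0.0888

Logarithmic decrement δ = (1/n)·ln(x₀/x_n) = (1/2)·ln(5.73/1.87) = (1/2)·ln(3.064) = 0.5599.
ζ = δ/√(4π² + δ²) = 0.5599/√(39.48 + 0.313) = 0.5599/6.308 = 0.08876.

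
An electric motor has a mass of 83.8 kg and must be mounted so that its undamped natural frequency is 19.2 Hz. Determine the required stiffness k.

1220000 N/m

ω_n = 2πf_n = 2π × 19.2 = 120.6 rad/s.
k = m·ω_n² = 83.8 × 120.6² = 83.8 × 14550 = 1220000 N/m.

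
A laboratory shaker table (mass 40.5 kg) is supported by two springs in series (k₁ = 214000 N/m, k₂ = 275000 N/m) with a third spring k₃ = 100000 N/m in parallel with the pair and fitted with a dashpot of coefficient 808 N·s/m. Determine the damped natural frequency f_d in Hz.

11.6 Hz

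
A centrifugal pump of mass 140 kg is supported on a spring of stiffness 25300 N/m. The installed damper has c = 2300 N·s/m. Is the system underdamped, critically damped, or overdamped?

underdamped

c_c = 2√(k·m) = 3764 N·s/m; ζ = c/c_c = 2300/3764 = 0.611.
Since ζ < 1 the system is underdamped.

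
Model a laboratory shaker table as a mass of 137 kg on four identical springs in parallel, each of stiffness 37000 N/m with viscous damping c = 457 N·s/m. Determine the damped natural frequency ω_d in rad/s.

32.8 rad/s

Parallel springs add: k_eq = 4 × 37000 = 148000 N/m.
ω_n = √(k_eq/m) = √(148000/137) = 32.87 rad/s.
Critical damping c_c = 2√(k_eq·m) = 2√(148000 × 137) = 9006 N·s/m, so ζ = c/c_c = 457/9006 = 0.05075.
ω_d = ω_n√(1 − ζ²) = 32.87 × √(1 − 0.00258) = 32.83 rad/s.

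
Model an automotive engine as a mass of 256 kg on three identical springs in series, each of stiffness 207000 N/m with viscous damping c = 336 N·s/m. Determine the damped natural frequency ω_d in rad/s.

16.4 rad/s

Series springs: 1/k_eq = 3/207000, so k_eq = 207000/3 = 69000 N/m.
ω_n = √(k_eq/m) = √(69000/256) = 16.42 rad/s.
Critical damping c_c = 2√(k_eq·m) = 2√(69000 × 256) = 8406 N·s/m, so ζ = c/c_c = 336/8406 = 0.03997.
ω_d = ω_n√(1 − ζ²) = 16.42 × √(1 − 0.00160) = 16.40 rad/s.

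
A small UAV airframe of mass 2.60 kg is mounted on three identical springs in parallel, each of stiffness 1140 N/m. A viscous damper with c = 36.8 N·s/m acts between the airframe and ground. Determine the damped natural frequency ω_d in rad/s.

35.6 rad/s

Parallel springs add: k_eq = 3 × 1140 = 3420 N/m.
ω_n = √(k_eq/m) = √(3420/2.60) = 36.27 rad/s.
Critical damping c_c = 2√(k_eq·m) = 2√(3420 × 2.60) = 188.6 N·s/m, so ζ = c/c_c = 36.8/188.6 = 0.1951.
ω_d = ω_n√(1 − ζ²) = 36.27 × √(1 − 0.0381) = 35.57 rad/s.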